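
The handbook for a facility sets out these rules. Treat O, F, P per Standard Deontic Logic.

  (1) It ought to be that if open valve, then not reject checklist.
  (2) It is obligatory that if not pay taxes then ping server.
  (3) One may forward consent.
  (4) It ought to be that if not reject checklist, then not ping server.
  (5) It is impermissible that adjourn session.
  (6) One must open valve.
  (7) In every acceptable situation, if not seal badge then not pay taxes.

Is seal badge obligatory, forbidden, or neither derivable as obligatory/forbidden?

Premise 6 gives O(open_valve).
Premise 1 is O(open_valve → ¬reject_checklist); since O(open_valve), deontic closure gives O(¬reject_checklist).
Premise 4 is O(¬reject_checklist → ¬ping_server); since O(¬reject_checklist), deontic closure gives O(¬ping_server).
Premise 2, O(¬pay_taxes → ping_server), contraposes to O(¬ping_server → pay_taxes); with O(¬ping_server) we get O(pay_taxes).
The contrapositive of premise 7 (O(¬seal_badge → ¬pay_taxes)) is O(pay_taxes → seal_badge), and O(pay_taxes) is already established, so O(seal_badge).
Premises 3, 5 do not contribute to this derivation.
Hence seal_badge is obligatory.

Obligatory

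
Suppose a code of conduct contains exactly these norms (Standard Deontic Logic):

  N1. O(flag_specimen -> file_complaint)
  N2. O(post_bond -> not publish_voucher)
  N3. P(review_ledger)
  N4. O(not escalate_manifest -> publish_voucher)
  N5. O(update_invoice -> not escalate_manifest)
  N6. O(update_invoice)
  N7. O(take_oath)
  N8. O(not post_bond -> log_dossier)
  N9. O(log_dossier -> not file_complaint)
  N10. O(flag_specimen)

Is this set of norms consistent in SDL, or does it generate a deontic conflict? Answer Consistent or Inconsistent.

Inconsistent

From premise 10 we have O(flag_specimen).
Applying K to premise 1 (O(flag_specimen -> file_complaint)) and O(flag_specimen) yields O(file_complaint).
Premise 9 is O(log_dossier -> not file_complaint); contrapositively O(file_complaint -> not log_dossier). Since O(file_complaint) holds, K gives O(not log_dossier).
The contrapositive of premise 8 (O(not post_bond -> log_dossier)) is O(not log_dossier -> post_bond), and O(not log_dossier) is already established, so O(post_bond).
With premise 2, O(post_bond -> not publish_voucher), the K-axiom yields O(not publish_voucher).
Premise 4 is O(not escalate_manifest -> publish_voucher); contrapositively O(not publish_voucher -> escalate_manifest). Since O(not publish_voucher) holds, K gives O(escalate_manifest).
Premise 5, O(update_invoice -> not escalate_manifest), contraposes to O(escalate_manifest -> not update_invoice); with O(escalate_manifest) we get O(not update_invoice).
But premise 6 directly asserts O(update_invoice).
We now have both O(not update_invoice) and O(update_invoice) — update_invoice is simultaneously obligatory and forbidden, violating the D-axiom.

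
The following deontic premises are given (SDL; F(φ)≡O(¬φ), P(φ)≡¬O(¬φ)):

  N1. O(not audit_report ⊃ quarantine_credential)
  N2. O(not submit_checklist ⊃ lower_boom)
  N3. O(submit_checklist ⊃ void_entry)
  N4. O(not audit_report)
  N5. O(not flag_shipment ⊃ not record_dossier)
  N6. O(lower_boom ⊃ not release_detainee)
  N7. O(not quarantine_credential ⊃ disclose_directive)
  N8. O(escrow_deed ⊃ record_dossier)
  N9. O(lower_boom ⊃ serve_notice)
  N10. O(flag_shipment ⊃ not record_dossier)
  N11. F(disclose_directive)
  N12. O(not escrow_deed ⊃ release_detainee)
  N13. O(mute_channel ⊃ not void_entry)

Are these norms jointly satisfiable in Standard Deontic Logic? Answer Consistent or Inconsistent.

Consistent

Premise 7 is O(not quarantine_credential ⊃ disclose_directive), but O(not quarantine_credential) is not derivable from the premises, so it does not yield O(disclose_directive).
So O(disclose_directive) is not derivable, and the apparent clash with O(not disclose_directive) does not arise.
A world satisfying every obligation exists (e.g. audit_report=false, disclose_directive=false, escrow_deed=false, flag_shipment=false, lower_boom=false, mute_channel=false, quarantine_credential=true, record_dossier=false, release_detainee=true, serve_notice=false, submit_checklist=true, void_entry=true); no atom is both obligatory and forbidden, so the set is consistent.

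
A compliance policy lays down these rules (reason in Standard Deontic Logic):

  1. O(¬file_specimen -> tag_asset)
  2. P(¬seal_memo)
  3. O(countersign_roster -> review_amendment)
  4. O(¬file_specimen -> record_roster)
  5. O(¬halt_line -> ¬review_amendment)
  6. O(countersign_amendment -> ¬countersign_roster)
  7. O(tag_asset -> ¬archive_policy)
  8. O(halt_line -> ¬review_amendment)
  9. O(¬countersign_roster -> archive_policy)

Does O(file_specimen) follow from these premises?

Yes

Premises 5 and 8 cover both cases: O(¬halt_line -> ¬review_amendment) and O(halt_line -> ¬review_amendment). Since ¬halt_line ∨ halt_line is a tautology, O(¬review_amendment) follows.
Premise 3 is O(countersign_roster -> review_amendment); contrapositively O(¬review_amendment -> ¬countersign_roster). Since O(¬review_amendment) holds, K gives O(¬countersign_roster).
Applying K to premise 9 (O(¬countersign_roster -> archive_policy)) and O(¬countersign_roster) yields O(archive_policy).
Premise 7, O(tag_asset -> ¬archive_policy), contraposes to O(archive_policy -> ¬tag_asset); with O(archive_policy) we get O(¬tag_asset).
The contrapositive of premise 1 (O(¬file_specimen -> tag_asset)) is O(¬tag_asset -> file_specimen), and O(¬tag_asset) is already established, so O(file_specimen).
Premises 2, 4, 6 do not contribute to this derivation.
So O(file_specimen) follows.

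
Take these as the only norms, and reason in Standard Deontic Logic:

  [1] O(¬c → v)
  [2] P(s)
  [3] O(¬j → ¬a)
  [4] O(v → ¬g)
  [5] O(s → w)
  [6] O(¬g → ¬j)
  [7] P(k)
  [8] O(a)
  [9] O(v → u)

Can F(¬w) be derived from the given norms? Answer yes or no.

No

Premise 5 is O(s → w), but O(s) is not derivable from the premises (the permission P(s) asserts only ¬O(¬s), not O(s)), so it does not yield O(w).
No other premise forces O(w). An ideal world satisfying every premise can still have ¬w true, so F(¬w) is not derivable.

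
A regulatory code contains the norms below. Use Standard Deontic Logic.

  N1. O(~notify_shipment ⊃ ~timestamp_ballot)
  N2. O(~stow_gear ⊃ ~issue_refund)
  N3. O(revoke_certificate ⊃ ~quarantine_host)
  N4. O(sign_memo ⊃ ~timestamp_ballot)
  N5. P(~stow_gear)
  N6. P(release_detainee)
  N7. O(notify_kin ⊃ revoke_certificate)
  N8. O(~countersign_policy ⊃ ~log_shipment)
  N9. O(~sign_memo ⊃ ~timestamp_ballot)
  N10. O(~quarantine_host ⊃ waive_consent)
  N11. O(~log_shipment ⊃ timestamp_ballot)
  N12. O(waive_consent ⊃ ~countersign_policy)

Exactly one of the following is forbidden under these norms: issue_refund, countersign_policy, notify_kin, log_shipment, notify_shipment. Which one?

Premises 4 and 9 cover both cases: O(sign_memo ⊃ ~timestamp_ballot) and O(~sign_memo ⊃ ~timestamp_ballot). Since sign_memo ∨ ~sign_memo is a tautology, O(~timestamp_ballot) follows.
The contrapositive of premise 11 (O(~log_shipment ⊃ timestamp_ballot)) is O(~timestamp_ballot ⊃ log_shipment), and O(~timestamp_ballot) is already established, so O(log_shipment).
Premise 8 is O(~countersign_policy ⊃ ~log_shipment); contrapositively O(log_shipment ⊃ countersign_policy). Since O(log_shipment) holds, K gives O(countersign_policy).
Premise 12, O(waive_consent ⊃ ~countersign_policy), contraposes to O(countersign_policy ⊃ ~waive_consent); with O(countersign_policy) we get O(~waive_consent).
Premise 10, O(~quarantine_host ⊃ waive_consent), contraposes to O(~waive_consent ⊃ quarantine_host); with O(~waive_consent) we get O(quarantine_host).
Premise 3 is O(revoke_certificate ⊃ ~quarantine_host); contrapositively O(quarantine_host ⊃ ~revoke_certificate). Since O(quarantine_host) holds, K gives O(~revoke_certificate).
The contrapositive of premise 7 (O(notify_kin ⊃ revoke_certificate)) is O(~revoke_certificate ⊃ ~notify_kin), and O(~revoke_certificate) is already established, so O(~notify_kin).
So O(~notify_kin) holds, i.e. notify_kin is forbidden. None of the other listed options is forbidden under the premises.

notify_kin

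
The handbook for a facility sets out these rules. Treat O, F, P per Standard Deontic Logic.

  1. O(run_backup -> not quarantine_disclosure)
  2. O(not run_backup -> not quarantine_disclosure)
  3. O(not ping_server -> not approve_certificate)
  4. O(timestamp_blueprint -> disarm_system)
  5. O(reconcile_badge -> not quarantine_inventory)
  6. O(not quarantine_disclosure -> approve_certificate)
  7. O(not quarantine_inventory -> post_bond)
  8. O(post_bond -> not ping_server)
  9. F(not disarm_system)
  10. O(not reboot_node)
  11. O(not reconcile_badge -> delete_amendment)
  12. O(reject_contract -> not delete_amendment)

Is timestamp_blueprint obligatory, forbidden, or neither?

Premise 4 is O(timestamp_blueprint -> disarm_system); even if O(disarm_system) held, inferring O(timestamp_blueprint) would be affirming the consequent — invalid.
No premise or chain of K-axiom applications forces O(timestamp_blueprint), and none forces O(not timestamp_blueprint). So timestamp_blueprint is neither obligatory nor forbidden under these norms.

Neither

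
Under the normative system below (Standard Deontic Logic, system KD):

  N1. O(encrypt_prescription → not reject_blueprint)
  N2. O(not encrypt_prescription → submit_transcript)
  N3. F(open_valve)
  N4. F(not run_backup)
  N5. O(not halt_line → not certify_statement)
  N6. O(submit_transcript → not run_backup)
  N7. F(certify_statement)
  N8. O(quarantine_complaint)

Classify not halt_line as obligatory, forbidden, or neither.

Neither

Premise 5 is O(not halt_line → not certify_statement); even if O(not certify_statement) held, inferring O(not halt_line) would be affirming the consequent — invalid.
No premise or chain of K-axiom applications forces O(not halt_line), and none forces O(halt_line). So not halt_line is neither obligatory nor forbidden under these norms.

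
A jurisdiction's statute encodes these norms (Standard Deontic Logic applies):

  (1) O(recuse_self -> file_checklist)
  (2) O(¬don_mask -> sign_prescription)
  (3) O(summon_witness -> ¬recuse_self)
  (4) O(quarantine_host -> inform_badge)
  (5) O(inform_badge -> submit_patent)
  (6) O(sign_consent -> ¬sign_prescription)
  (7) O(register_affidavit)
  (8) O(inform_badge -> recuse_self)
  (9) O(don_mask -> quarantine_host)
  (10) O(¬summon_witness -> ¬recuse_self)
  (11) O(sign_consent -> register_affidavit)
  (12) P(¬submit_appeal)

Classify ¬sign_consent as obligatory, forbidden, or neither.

Premises 10 and 3 cover both cases: O(¬summon_witness -> ¬recuse_self) and O(summon_witness -> ¬recuse_self). Since ¬summon_witness ∨ summon_witness is a tautology, O(¬recuse_self) follows.
Premise 8 is O(inform_badge -> recuse_self); contrapositively O(¬recuse_self -> ¬inform_badge). Since O(¬recuse_self) holds, K gives O(¬inform_badge).
Premise 4, O(quarantine_host -> inform_badge), contraposes to O(¬inform_badge -> ¬quarantine_host); with O(¬inform_badge) we get O(¬quarantine_host).
The contrapositive of premise 9 (O(don_mask -> quarantine_host)) is O(¬quarantine_host -> ¬don_mask), and O(¬quarantine_host) is already established, so O(¬don_mask).
From O(¬don_mask) and premise 2, O(¬don_mask -> sign_prescription), we obtain O(sign_prescription).
Premise 6 is O(sign_consent -> ¬sign_prescription); contrapositively O(sign_prescription -> ¬sign_consent). Since O(sign_prescription) holds, K gives O(¬sign_consent).
Premises 1, 5, 7, 11, 12 do not contribute to this derivation.
Hence ¬sign_consent is obligatory.

Obligatory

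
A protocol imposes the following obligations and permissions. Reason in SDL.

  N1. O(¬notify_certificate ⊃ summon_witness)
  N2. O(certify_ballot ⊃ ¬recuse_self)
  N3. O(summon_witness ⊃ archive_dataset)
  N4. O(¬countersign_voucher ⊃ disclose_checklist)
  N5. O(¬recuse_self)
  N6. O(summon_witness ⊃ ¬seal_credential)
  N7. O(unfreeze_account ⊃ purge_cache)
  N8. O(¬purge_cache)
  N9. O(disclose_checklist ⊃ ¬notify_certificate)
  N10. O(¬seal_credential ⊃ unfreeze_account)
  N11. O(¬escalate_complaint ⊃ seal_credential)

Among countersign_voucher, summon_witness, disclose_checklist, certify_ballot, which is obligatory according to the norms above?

Premise 8 gives O(¬purge_cache).
The contrapositive of premise 7 (O(unfreeze_account ⊃ purge_cache)) is O(¬purge_cache ⊃ ¬unfreeze_account), and O(¬purge_cache) is already established, so O(¬unfreeze_account).
The contrapositive of premise 10 (O(¬seal_credential ⊃ unfreeze_account)) is O(¬unfreeze_account ⊃ seal_credential), and O(¬unfreeze_account) is already established, so O(seal_credential).
The contrapositive of premise 6 (O(summon_witness ⊃ ¬seal_credential)) is O(seal_credential ⊃ ¬summon_witness), and O(seal_credential) is already established, so O(¬summon_witness).
Premise 1 is O(¬notify_certificate ⊃ summon_witness); contrapositively O(¬summon_witness ⊃ notify_certificate). Since O(¬summon_witness) holds, K gives O(notify_certificate).
The contrapositive of premise 9 (O(disclose_checklist ⊃ ¬notify_certificate)) is O(notify_certificate ⊃ ¬disclose_checklist), and O(notify_certificate) is already established, so O(¬disclose_checklist).
Premise 4 is O(¬countersign_voucher ⊃ disclose_checklist); contrapositively O(¬disclose_checklist ⊃ countersign_voucher). Since O(¬disclose_checklist) holds, K gives O(countersign_voucher).
So O(countersign_voucher) holds — countersign_voucher is obligatory. None of the other listed options is made obligatory by any chain of premises.

countersign_voucher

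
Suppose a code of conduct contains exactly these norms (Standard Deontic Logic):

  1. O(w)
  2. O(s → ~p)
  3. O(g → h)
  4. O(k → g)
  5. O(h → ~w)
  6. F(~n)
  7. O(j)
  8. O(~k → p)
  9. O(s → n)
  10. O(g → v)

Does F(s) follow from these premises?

Yes

Premise 1 gives O(w).
Premise 5, O(h → ~w), contraposes to O(w → ~h); with O(w) we get O(~h).
The contrapositive of premise 3 (O(g → h)) is O(~h → ~g), and O(~h) is already established, so O(~g).
The contrapositive of premise 4 (O(k → g)) is O(~g → ~k), and O(~g) is already established, so O(~k).
With premise 8, O(~k → p), the K-axiom yields O(p).
Premise 2, O(s → ~p), contraposes to O(p → ~s); with O(p) we get O(~s).
Premises 6, 7, 9, 10 do not contribute to this derivation.
So O(~s) holds, i.e. F(s). The claim follows.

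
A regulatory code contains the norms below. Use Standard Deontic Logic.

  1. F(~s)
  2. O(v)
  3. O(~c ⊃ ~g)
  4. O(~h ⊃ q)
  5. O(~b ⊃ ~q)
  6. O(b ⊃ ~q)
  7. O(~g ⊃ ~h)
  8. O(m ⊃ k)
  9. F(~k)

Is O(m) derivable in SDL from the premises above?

Premise 8 is O(m ⊃ k); even if O(k) held, inferring O(m) would be affirming the consequent — invalid.
No other premise forces O(m). An ideal world satisfying every premise can still have m false, so O(m) is not derivable.

No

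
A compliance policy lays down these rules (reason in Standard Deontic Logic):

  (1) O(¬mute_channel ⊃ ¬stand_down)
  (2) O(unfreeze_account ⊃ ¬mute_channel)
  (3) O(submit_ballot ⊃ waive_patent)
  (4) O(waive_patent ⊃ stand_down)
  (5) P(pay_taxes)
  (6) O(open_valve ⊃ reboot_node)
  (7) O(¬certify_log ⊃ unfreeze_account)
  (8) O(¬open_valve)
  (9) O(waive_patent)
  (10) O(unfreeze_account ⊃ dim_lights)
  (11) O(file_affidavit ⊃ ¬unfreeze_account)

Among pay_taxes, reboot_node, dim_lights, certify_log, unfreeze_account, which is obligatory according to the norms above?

certify_log

Premise 9 states O(waive_patent) outright.
Applying K to premise 4 (O(waive_patent ⊃ stand_down)) and O(waive_patent) yields O(stand_down).
Premise 1, O(¬mute_channel ⊃ ¬stand_down), contraposes to O(stand_down ⊃ mute_channel); with O(stand_down) we get O(mute_channel).
Premise 2, O(unfreeze_account ⊃ ¬mute_channel), contraposes to O(mute_channel ⊃ ¬unfreeze_account); with O(mute_channel) we get O(¬unfreeze_account).
Premise 7, O(¬certify_log ⊃ unfreeze_account), contraposes to O(¬unfreeze_account ⊃ certify_log); with O(¬unfreeze_account) we get O(certify_log).
So O(certify_log) holds — certify_log is obligatory. None of the other listed options is made obligatory by any chain of premises.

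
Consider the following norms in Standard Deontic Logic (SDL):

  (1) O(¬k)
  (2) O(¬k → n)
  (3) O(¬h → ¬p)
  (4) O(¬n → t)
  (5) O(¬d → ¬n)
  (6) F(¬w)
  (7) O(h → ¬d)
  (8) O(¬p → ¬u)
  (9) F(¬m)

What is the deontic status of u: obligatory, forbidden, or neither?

Forbidden

Premise 1 gives O(¬k).
Premise 2 is O(¬k → n); since O(¬k), deontic closure gives O(n).
The contrapositive of premise 5 (O(¬d → ¬n)) is O(n → d), and O(n) is already established, so O(d).
Premise 7, O(h → ¬d), contraposes to O(d → ¬h); with O(d) we get O(¬h).
From O(¬h) and premise 3, O(¬h → ¬p), we obtain O(¬p).
Applying K to premise 8 (O(¬p → ¬u)) and O(¬p) yields O(¬u).
Premises 4, 6, 9 do not contribute to this derivation.
Thus O(¬u), which is F(u): u is forbidden.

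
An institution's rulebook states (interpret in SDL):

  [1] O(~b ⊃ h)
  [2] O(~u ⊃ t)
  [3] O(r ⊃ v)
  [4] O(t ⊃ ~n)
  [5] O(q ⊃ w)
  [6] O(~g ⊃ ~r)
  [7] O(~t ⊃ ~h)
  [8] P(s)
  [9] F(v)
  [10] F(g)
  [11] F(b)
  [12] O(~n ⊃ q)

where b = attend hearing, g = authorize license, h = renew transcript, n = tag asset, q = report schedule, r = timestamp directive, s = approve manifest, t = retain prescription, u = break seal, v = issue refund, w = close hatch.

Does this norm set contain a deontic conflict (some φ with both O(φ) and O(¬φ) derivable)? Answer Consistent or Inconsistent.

Premise 3 is O(r ⊃ v), but O(r) is not derivable from the premises, so it does not yield O(v).
So O(v) is not derivable, and the apparent clash with O(~v) does not arise.
A world satisfying every obligation exists (e.g. b=false, g=false, h=true, n=false, q=true, r=false, s=false, t=true, u=false, v=false, w=true); no atom is both obligatory and forbidden, so the set is consistent.

Consistent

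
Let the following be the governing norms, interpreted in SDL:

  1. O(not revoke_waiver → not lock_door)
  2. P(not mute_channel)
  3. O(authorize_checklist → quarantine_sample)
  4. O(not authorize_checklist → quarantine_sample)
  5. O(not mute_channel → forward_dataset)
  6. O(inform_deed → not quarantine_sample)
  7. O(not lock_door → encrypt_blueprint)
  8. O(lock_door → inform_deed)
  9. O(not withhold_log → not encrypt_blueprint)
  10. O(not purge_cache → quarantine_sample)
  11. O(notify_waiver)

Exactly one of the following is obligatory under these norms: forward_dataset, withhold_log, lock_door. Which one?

withhold_log

Premises 3 and 4 cover both cases: O(authorize_checklist → quarantine_sample) and O(not authorize_checklist → quarantine_sample). Since authorize_checklist ∨ not authorize_checklist is a tautology, O(quarantine_sample) follows.
Premise 6, O(inform_deed → not quarantine_sample), contraposes to O(quarantine_sample → not inform_deed); with O(quarantine_sample) we get O(not inform_deed).
Premise 8 is O(lock_door → inform_deed); contrapositively O(not inform_deed → not lock_door). Since O(not inform_deed) holds, K gives O(not lock_door).
Premise 7 is O(not lock_door → encrypt_blueprint); since O(not lock_door), deontic closure gives O(encrypt_blueprint).
Premise 9, O(not withhold_log → not encrypt_blueprint), contraposes to O(encrypt_blueprint → withhold_log); with O(encrypt_blueprint) we get O(withhold_log).
So O(withhold_log) holds — withhold_log is obligatory. None of the other listed options is made obligatory by any chain of premises.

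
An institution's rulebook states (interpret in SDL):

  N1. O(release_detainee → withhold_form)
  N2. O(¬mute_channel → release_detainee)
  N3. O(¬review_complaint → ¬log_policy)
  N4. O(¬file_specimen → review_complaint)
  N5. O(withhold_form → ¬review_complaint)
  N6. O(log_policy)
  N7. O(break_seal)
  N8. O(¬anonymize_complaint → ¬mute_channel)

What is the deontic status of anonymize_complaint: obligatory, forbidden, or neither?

From premise 6 we have O(log_policy).
Premise 3, O(¬review_complaint → ¬log_policy), contraposes to O(log_policy → review_complaint); with O(log_policy) we get O(review_complaint).
Premise 5, O(withhold_form → ¬review_complaint), contraposes to O(review_complaint → ¬withhold_form); with O(review_complaint) we get O(¬withhold_form).
Premise 1 is O(release_detainee → withhold_form); contrapositively O(¬withhold_form → ¬release_detainee). Since O(¬withhold_form) holds, K gives O(¬release_detainee).
Premise 2 is O(¬mute_channel → release_detainee); contrapositively O(¬release_detainee → mute_channel). Since O(¬release_detainee) holds, K gives O(mute_channel).
Premise 8 is O(¬anonymize_complaint → ¬mute_channel); contrapositively O(mute_channel → anonymize_complaint). Since O(mute_channel) holds, K gives O(anonymize_complaint).
Premises 4, 7 do not contribute to this derivation.
Hence anonymize_complaint is obligatory.

Obligatory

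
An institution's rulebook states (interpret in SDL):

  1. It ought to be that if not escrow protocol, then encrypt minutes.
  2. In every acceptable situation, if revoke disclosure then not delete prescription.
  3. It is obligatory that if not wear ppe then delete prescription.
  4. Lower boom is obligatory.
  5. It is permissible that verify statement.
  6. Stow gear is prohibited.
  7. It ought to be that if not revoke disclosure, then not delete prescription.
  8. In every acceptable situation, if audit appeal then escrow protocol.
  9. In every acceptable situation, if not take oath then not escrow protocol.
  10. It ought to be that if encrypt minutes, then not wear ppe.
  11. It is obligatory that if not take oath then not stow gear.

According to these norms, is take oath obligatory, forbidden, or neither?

Premises 2 and 7 cover both cases: O(revoke_disclosure → ¬delete_prescription) and O(¬revoke_disclosure → ¬delete_prescription). Since revoke_disclosure ∨ ¬revoke_disclosure is a tautology, O(¬delete_prescription) follows.
Premise 3 is O(¬wear_ppe → delete_prescription); contrapositively O(¬delete_prescription → wear_ppe). Since O(¬delete_prescription) holds, K gives O(wear_ppe).
Premise 10, O(encrypt_minutes → ¬wear_ppe), contraposes to O(wear_ppe → ¬encrypt_minutes); with O(wear_ppe) we get O(¬encrypt_minutes).
Premise 1 is O(¬escrow_protocol → encrypt_minutes); contrapositively O(¬encrypt_minutes → escrow_protocol). Since O(¬encrypt_minutes) holds, K gives O(escrow_protocol).
Premise 9, O(¬take_oath → ¬escrow_protocol), contraposes to O(escrow_protocol → take_oath); with O(escrow_protocol) we get O(take_oath).
Premises 4, 5, 6, 8, 11 do not contribute to this derivation.
Hence take_oath is obligatory.

Obligatory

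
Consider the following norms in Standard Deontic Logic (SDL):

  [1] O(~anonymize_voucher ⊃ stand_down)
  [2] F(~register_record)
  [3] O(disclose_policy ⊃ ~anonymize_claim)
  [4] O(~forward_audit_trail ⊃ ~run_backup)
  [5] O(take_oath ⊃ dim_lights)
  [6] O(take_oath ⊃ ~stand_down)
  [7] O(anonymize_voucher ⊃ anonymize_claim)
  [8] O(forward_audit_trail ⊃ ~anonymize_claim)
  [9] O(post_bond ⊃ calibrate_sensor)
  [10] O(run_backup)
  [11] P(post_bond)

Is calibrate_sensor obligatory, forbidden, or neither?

Premise 9 is O(post_bond ⊃ calibrate_sensor), but O(post_bond) is not derivable from the premises (the permission P(post_bond) asserts only ~O(~post_bond), not O(post_bond)), so it does not yield O(calibrate_sensor).
No premise or chain of K-axiom applications forces O(calibrate_sensor), and none forces O(~calibrate_sensor). So calibrate_sensor is neither obligatory nor forbidden under these norms.

Neither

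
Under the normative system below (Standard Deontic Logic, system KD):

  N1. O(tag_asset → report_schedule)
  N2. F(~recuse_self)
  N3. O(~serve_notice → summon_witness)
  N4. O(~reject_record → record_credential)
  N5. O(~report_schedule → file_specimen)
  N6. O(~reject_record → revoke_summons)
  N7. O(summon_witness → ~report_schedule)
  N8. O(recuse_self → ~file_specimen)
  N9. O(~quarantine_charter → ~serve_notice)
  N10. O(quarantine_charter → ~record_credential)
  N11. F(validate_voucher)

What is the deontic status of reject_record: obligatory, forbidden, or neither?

Premise 2, F(~recuse_self), is equivalent to O(recuse_self).
Applying K to premise 8 (O(recuse_self → ~file_specimen)) and O(recuse_self) yields O(~file_specimen).
Premise 5, O(~report_schedule → file_specimen), contraposes to O(~file_specimen → report_schedule); with O(~file_specimen) we get O(report_schedule).
The contrapositive of premise 7 (O(summon_witness → ~report_schedule)) is O(report_schedule → ~summon_witness), and O(report_schedule) is already established, so O(~summon_witness).
Premise 3 is O(~serve_notice → summon_witness); contrapositively O(~summon_witness → serve_notice). Since O(~summon_witness) holds, K gives O(serve_notice).
The contrapositive of premise 9 (O(~quarantine_charter → ~serve_notice)) is O(serve_notice → quarantine_charter), and O(serve_notice) is already established, so O(quarantine_charter).
From O(quarantine_charter) and premise 10, O(quarantine_charter → ~record_credential), we obtain O(~record_credential).
Premise 4 is O(~reject_record → record_credential); contrapositively O(~record_credential → reject_record). Since O(~record_credential) holds, K gives O(reject_record).
Premises 1, 6, 11 do not contribute to this derivation.
Hence reject_record is obligatory.

Obligatory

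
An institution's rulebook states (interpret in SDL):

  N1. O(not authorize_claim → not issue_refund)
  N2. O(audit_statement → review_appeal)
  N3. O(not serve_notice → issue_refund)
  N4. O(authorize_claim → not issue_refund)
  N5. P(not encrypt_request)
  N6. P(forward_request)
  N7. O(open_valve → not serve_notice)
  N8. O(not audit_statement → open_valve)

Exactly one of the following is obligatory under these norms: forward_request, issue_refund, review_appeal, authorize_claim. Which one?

Premises 1 and 4 cover both cases: O(not authorize_claim → not issue_refund) and O(authorize_claim → not issue_refund). Since not authorize_claim ∨ authorize_claim is a tautology, O(not issue_refund) follows.
Premise 3 is O(not serve_notice → issue_refund); contrapositively O(not issue_refund → serve_notice). Since O(not issue_refund) holds, K gives O(serve_notice).
The contrapositive of premise 7 (O(open_valve → not serve_notice)) is O(serve_notice → not open_valve), and O(serve_notice) is already established, so O(not open_valve).
Premise 8, O(not audit_statement → open_valve), contraposes to O(not open_valve → audit_statement); with O(not open_valve) we get O(audit_statement).
Premise 2 is O(audit_statement → review_appeal); since O(audit_statement), deontic closure gives O(review_appeal).
So O(review_appeal) holds — review_appeal is obligatory. None of the other listed options is made obligatory by any chain of premises.

review_appeal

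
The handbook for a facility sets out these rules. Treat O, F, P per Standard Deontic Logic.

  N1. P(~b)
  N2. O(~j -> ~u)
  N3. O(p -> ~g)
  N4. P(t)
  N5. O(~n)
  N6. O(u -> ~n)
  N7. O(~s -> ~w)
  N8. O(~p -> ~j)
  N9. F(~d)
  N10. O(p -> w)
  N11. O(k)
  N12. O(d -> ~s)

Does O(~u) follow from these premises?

Yes

Premise 9, F(~d), is equivalent to O(d).
Premise 12 is O(d -> ~s); since O(d), deontic closure gives O(~s).
From O(~s) and premise 7, O(~s -> ~w), we obtain O(~w).
The contrapositive of premise 10 (O(p -> w)) is O(~w -> ~p), and O(~w) is already established, so O(~p).
With premise 8, O(~p -> ~j), the K-axiom yields O(~j).
Premise 2 is O(~j -> ~u); since O(~j), deontic closure gives O(~u).
Premises 1, 3, 4, 5, 6, 11 do not contribute to this derivation.
So O(~u) follows.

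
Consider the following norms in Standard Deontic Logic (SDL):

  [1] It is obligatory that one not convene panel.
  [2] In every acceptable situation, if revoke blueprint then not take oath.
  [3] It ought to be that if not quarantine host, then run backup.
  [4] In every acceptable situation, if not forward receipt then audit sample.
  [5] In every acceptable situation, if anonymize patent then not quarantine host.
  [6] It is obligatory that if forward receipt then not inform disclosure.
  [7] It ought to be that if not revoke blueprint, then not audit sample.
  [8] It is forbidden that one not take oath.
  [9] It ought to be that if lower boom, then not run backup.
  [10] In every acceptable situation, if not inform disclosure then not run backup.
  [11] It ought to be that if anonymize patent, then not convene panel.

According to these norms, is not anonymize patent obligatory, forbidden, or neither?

F(¬take_oath) at premise 8 means O(take_oath).
Premise 2 is O(revoke_blueprint → ¬take_oath); contrapositively O(take_oath → ¬revoke_blueprint). Since O(take_oath) holds, K gives O(¬revoke_blueprint).
Applying K to premise 7 (O(¬revoke_blueprint → ¬audit_sample)) and O(¬revoke_blueprint) yields O(¬audit_sample).
Premise 4 is O(¬forward_receipt → audit_sample); contrapositively O(¬audit_sample → forward_receipt). Since O(¬audit_sample) holds, K gives O(forward_receipt).
With premise 6, O(forward_receipt → ¬inform_disclosure), the K-axiom yields O(¬inform_disclosure).
From O(¬inform_disclosure) and premise 10, O(¬inform_disclosure → ¬run_backup), we obtain O(¬run_backup).
Premise 3 is O(¬quarantine_host → run_backup); contrapositively O(¬run_backup → quarantine_host). Since O(¬run_backup) holds, K gives O(quarantine_host).
The contrapositive of premise 5 (O(anonymize_patent → ¬quarantine_host)) is O(quarantine_host → ¬anonymize_patent), and O(quarantine_host) is already established, so O(¬anonymize_patent).
Premises 1, 9, 11 do not contribute to this derivation.
Hence ¬anonymize_patent is obligatory.

Obligatory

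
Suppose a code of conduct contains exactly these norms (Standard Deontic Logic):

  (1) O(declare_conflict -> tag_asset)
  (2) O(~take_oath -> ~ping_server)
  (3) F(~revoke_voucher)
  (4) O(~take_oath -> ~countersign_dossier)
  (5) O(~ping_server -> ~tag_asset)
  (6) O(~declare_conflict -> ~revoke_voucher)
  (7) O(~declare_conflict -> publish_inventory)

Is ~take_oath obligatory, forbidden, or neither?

Premise 3, F(~revoke_voucher), is equivalent to O(revoke_voucher).
The contrapositive of premise 6 (O(~declare_conflict -> ~revoke_voucher)) is O(revoke_voucher -> declare_conflict), and O(revoke_voucher) is already established, so O(declare_conflict).
Premise 1 is O(declare_conflict -> tag_asset); since O(declare_conflict), deontic closure gives O(tag_asset).
Premise 5, O(~ping_server -> ~tag_asset), contraposes to O(tag_asset -> ping_server); with O(tag_asset) we get O(ping_server).
The contrapositive of premise 2 (O(~take_oath -> ~ping_server)) is O(ping_server -> take_oath), and O(ping_server) is already established, so O(take_oath).
Premises 4, 7 do not contribute to this derivation.
Thus O(take_oath), which is F(~take_oath): ~take_oath is forbidden.

Forbidden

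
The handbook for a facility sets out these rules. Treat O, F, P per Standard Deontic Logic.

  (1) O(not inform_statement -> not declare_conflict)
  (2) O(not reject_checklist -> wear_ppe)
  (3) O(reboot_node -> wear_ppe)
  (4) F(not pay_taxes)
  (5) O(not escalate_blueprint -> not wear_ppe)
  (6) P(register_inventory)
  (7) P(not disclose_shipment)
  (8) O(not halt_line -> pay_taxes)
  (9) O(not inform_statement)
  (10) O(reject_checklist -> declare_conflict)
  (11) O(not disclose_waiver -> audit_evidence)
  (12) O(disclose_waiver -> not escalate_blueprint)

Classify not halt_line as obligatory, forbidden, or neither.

Neither

Premise 8 is O(not halt_line -> pay_taxes); even if O(pay_taxes) held, inferring O(not halt_line) would be affirming the consequent — invalid.
No premise or chain of K-axiom applications forces O(not halt_line), and none forces O(halt_line). So not halt_line is neither obligatory nor forbidden under these norms.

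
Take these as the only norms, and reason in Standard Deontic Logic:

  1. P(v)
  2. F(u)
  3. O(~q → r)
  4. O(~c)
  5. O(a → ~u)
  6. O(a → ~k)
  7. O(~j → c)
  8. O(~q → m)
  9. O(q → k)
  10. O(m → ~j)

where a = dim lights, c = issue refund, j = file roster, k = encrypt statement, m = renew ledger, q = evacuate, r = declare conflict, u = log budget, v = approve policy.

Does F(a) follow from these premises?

Yes

Premise 4 gives O(~c).
Premise 7, O(~j → c), contraposes to O(~c → j); with O(~c) we get O(j).
The contrapositive of premise 10 (O(m → ~j)) is O(j → ~m), and O(j) is already established, so O(~m).
Premise 8 is O(~q → m); contrapositively O(~m → q). Since O(~m) holds, K gives O(q).
Premise 9 is O(q → k); since O(q), deontic closure gives O(k).
The contrapositive of premise 6 (O(a → ~k)) is O(k → ~a), and O(k) is already established, so O(~a).
Premises 1, 2, 3, 5 do not contribute to this derivation.
So O(~a) holds, i.e. F(a). The claim follows.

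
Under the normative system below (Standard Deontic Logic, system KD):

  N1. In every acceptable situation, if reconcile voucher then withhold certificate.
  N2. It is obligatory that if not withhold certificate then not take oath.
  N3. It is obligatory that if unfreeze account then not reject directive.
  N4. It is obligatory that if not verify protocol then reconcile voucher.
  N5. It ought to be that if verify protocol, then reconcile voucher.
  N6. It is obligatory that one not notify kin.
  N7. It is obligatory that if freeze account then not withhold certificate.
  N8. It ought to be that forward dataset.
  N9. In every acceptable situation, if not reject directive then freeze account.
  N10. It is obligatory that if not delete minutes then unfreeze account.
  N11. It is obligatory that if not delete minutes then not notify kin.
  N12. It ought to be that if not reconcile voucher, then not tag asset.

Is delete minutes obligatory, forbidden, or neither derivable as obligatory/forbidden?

Premises 5 and 4 cover both cases: O(verify_protocol → reconcile_voucher) and O(¬verify_protocol → reconcile_voucher). Since verify_protocol ∨ ¬verify_protocol is a tautology, O(reconcile_voucher) follows.
Premise 1 is O(reconcile_voucher → withhold_certificate); since O(reconcile_voucher), deontic closure gives O(withhold_certificate).
Premise 7, O(freeze_account → ¬withhold_certificate), contraposes to O(withhold_certificate → ¬freeze_account); with O(withhold_certificate) we get O(¬freeze_account).
Premise 9, O(¬reject_directive → freeze_account), contraposes to O(¬freeze_account → reject_directive); with O(¬freeze_account) we get O(reject_directive).
Premise 3, O(unfreeze_account → ¬reject_directive), contraposes to O(reject_directive → ¬unfreeze_account); with O(reject_directive) we get O(¬unfreeze_account).
Premise 10, O(¬delete_minutes → unfreeze_account), contraposes to O(¬unfreeze_account → delete_minutes); with O(¬unfreeze_account) we get O(delete_minutes).
Premises 2, 6, 8, 11, 12 do not contribute to this derivation.
Hence delete_minutes is obligatory.

Obligatory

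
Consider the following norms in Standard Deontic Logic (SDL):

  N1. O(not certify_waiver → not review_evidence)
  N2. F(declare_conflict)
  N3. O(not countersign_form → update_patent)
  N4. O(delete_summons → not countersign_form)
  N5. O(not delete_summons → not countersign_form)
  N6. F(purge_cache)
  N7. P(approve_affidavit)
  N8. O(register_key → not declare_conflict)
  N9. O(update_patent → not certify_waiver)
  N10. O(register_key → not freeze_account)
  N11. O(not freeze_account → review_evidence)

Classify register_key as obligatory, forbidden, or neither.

Premises 5 and 4 are O(not delete_summons → not countersign_form) and O(delete_summons → not countersign_form); every ideal world satisfies not delete_summons or delete_summons, so in either case not countersign_form holds — hence O(not countersign_form).
Applying K to premise 3 (O(not countersign_form → update_patent)) and O(not countersign_form) yields O(update_patent).
Premise 9 is O(update_patent → not certify_waiver); since O(update_patent), deontic closure gives O(not certify_waiver).
With premise 1, O(not certify_waiver → not review_evidence), the K-axiom yields O(not review_evidence).
Premise 11 is O(not freeze_account → review_evidence); contrapositively O(not review_evidence → freeze_account). Since O(not review_evidence) holds, K gives O(freeze_account).
Premise 10, O(register_key → not freeze_account), contraposes to O(freeze_account → not register_key); with O(freeze_account) we get O(not register_key).
Premises 2, 6, 7, 8 do not contribute to this derivation.
Thus O(not register_key), which is F(register_key): register_key is forbidden.

Forbidden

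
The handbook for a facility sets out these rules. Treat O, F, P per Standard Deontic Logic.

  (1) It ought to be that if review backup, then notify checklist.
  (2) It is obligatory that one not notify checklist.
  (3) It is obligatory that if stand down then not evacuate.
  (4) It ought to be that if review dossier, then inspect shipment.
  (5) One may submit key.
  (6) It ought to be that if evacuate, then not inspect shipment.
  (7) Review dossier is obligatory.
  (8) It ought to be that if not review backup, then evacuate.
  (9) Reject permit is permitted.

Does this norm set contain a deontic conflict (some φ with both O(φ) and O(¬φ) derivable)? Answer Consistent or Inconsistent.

Inconsistent

Premise 7 states O(review_dossier) outright.
With premise 4, O(review_dossier → inspect_shipment), the K-axiom yields O(inspect_shipment).
Premise 6 is O(evacuate → ¬inspect_shipment); contrapositively O(inspect_shipment → ¬evacuate). Since O(inspect_shipment) holds, K gives O(¬evacuate).
Premise 8 is O(¬review_backup → evacuate); contrapositively O(¬evacuate → review_backup). Since O(¬evacuate) holds, K gives O(review_backup).
With premise 1, O(review_backup → notify_checklist), the K-axiom yields O(notify_checklist).
But premise 2 directly asserts O(¬notify_checklist).
We now have both O(notify_checklist) and O(¬notify_checklist) — notify_checklist is simultaneously obligatory and forbidden, violating the D-axiom.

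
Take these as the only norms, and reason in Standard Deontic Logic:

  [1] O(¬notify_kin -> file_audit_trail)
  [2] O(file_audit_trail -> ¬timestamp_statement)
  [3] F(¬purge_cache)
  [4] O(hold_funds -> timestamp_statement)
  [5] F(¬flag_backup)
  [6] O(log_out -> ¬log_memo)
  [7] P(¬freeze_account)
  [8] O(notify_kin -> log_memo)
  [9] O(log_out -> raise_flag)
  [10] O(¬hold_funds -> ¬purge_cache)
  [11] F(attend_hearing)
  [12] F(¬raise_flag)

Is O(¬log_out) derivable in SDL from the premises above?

F(¬purge_cache) at premise 3 means O(purge_cache).
The contrapositive of premise 10 (O(¬hold_funds -> ¬purge_cache)) is O(purge_cache -> hold_funds), and O(purge_cache) is already established, so O(hold_funds).
With premise 4, O(hold_funds -> timestamp_statement), the K-axiom yields O(timestamp_statement).
Premise 2, O(file_audit_trail -> ¬timestamp_statement), contraposes to O(timestamp_statement -> ¬file_audit_trail); with O(timestamp_statement) we get O(¬file_audit_trail).
Premise 1, O(¬notify_kin -> file_audit_trail), contraposes to O(¬file_audit_trail -> notify_kin); with O(¬file_audit_trail) we get O(notify_kin).
With premise 8, O(notify_kin -> log_memo), the K-axiom yields O(log_memo).
The contrapositive of premise 6 (O(log_out -> ¬log_memo)) is O(log_memo -> ¬log_out), and O(log_memo) is already established, so O(¬log_out).
Premises 5, 7, 9, 11, 12 do not contribute to this derivation.
So O(¬log_out) follows.

Yes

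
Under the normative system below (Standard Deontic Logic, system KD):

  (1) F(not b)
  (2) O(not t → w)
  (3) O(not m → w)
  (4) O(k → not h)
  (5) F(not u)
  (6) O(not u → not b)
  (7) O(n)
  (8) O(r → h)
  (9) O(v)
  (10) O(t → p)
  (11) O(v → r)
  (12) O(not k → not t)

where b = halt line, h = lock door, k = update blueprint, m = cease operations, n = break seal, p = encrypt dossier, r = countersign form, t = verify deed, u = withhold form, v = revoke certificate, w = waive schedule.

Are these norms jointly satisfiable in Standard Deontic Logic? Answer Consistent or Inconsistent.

Consistent

Premise 6 is O(not u → not b), but O(not u) is not derivable from the premises, so it does not yield O(not b).
So O(not b) is not derivable, and the apparent clash with O(b) does not arise.
A world satisfying every obligation exists (e.g. b=true, h=true, k=false, m=false, n=true, p=false, r=true, t=false, u=true, v=true, w=true); no atom is both obligatory and forbidden, so the set is consistent.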